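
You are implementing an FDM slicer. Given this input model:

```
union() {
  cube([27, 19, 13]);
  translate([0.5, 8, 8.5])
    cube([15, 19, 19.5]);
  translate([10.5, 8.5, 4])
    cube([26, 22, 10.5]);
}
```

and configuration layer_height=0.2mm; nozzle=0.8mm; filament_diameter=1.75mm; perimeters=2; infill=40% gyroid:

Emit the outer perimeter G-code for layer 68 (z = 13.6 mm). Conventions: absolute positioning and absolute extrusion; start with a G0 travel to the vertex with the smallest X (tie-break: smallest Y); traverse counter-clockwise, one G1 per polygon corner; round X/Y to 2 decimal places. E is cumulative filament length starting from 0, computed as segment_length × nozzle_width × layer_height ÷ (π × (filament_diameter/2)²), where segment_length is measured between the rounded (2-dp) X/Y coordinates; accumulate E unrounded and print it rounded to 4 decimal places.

At z = 13.6 mm: the cube is not intersected at this z (z outside [0, 13]); the 15×19 cube at (0.5, 8) contributes its full rectangle; the 26×22 cube at (10.5, 8.5) contributes its full rectangle; Taking the union: the regions partially overlap (shared area 92.50 mm²), so overlapping operands fuse into one piece — 1 connected region. The outline is a single polygon with 8 vertices. Extrusion per mm of travel: 0.8 × 0.2 / (π × 0.875²) = 0.066520. Accumulating E over each segment gives final E = 7.7829.

G0 X0.50 Y8.00 Z13.60
G1 X15.50 Y8.00 E0.9978
G1 X15.50 Y8.50 E1.0311
G1 X36.50 Y8.50 E2.4280
G1 X36.50 Y30.50 E3.8914
G1 X10.50 Y30.50 E5.6210
G1 X10.50 Y27.00 E5.8538
G1 X0.50 Y27.00 E6.5190
G1 X0.50 Y8.00 E7.7829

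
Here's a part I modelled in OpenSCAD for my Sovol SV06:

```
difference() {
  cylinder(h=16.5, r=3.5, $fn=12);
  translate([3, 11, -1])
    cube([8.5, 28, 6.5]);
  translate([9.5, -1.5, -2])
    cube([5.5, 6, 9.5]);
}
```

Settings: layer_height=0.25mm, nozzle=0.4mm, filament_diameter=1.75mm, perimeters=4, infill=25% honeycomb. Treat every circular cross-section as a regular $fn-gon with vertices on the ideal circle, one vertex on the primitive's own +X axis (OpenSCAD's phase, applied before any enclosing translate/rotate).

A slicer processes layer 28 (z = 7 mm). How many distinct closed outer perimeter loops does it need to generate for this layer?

1

At z = 7 mm: the r=3.5 cylinder gives a regular 12-gon of circumradius 3.5 (constant along its height); the cube at (3, 11) is not intersected at this z (z outside [-1, 5.5]); the cube at (9.5, -1.5) is present — its section is the full 5.5×6 rectangle; After the difference (first − rest): starting from the r=3.5 cylinder, the 5.5×6 cube at (9.5, -1.5) misses the remaining region (no effect) — 1 connected region. The result has 1 disconnected region.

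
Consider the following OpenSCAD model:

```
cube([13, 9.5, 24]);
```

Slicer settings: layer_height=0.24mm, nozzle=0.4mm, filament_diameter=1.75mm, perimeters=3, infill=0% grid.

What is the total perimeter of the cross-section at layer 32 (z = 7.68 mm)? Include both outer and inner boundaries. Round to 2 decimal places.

At z = 7.68 mm: the 13×9.5 cube contributes its full rectangle (perimeter 45.00 mm). Overall, the cross-section is a single solid region. Total boundary length (outer) = 45.00 mm.

45.00 mm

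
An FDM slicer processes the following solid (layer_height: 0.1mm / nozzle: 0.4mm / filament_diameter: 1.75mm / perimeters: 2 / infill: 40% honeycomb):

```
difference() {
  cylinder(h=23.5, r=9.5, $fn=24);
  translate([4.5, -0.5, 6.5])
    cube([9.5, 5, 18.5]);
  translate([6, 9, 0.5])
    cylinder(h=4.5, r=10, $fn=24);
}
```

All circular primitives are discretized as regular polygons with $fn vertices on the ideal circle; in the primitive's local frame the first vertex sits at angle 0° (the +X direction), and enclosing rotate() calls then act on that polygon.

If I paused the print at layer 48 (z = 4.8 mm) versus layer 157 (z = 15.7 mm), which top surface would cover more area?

layer 157 (z = 15.7 mm)

Layer 48 (z = 4.8): the cylinder: section is a regular 24-gon, circumradius r=9.5 (area = (24/2)·9.500²·sin(360°/24) = 280.30 mm²); the cube at (4.5, -0.5) does not reach this height (z outside [6.5, 25]); the cylinder at (6, 9): section is a regular 24-gon, circumradius r=10 (area = (24/2)·10.000²·sin(360°/24) = 310.58 mm²); After the difference (first − rest): starting from the r=9.5 cylinder (280.30 mm²), the r=10 cylinder at (6, 9) partially overlaps it — only the 96.92 mm² overlap (of its 310.58 mm²) is removed, clipping the outline — area = 183.38 mm². So its area = 183.38 mm². Layer 157 (z = 15.7): the r=9.5 cylinder contributes a regular 24-gon of circumradius 9.5 (area = (24/2)·9.500²·sin(360°/24) = 280.30 mm²); the 9.5×5 cube at (4.5, -0.5) contributes its full rectangle (area 47.50 mm²); the cylinder at (6, 9) is absent (z outside [0.5, 5]); Taking the first minus the rest: starting from the r=9.5 cylinder (280.30 mm²), the 9.5×5 cube at (4.5, -0.5) partially overlaps it — only the 23.06 mm² overlap (of its 47.50 mm²) is removed, clipping the outline — area = 257.24 mm². So its area = 257.24 mm². Layer 157 is larger (257.24 vs 183.38 mm²).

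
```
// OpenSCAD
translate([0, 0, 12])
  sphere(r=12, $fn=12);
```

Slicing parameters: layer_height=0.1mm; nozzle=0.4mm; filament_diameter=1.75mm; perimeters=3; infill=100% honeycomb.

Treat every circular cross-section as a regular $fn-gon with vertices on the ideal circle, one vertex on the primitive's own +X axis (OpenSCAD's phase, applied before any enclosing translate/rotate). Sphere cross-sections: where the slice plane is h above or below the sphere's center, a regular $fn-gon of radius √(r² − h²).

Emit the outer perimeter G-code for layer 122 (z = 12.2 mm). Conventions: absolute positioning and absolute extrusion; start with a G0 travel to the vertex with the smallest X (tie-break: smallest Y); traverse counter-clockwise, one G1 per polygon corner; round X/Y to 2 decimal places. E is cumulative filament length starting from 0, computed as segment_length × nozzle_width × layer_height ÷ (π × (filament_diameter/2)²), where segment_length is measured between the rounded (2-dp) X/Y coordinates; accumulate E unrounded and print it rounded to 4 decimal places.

At z = 12.2 mm: the sphere: section is a regular 12-gon, circumradius = √(r²−h²) = √(12²−0.2²) = 11.998. The outline is a single polygon with 12 vertices. Extrusion per mm of travel: 0.4 × 0.1 / (π × 0.875²) = 0.016630. Accumulating E over each segment gives final E = 1.2395.

G0 X-12.00 Y0.00 Z12.20
G1 X-10.39 Y-6.00 E0.1033
G1 X-6.00 Y-10.39 E0.2066
G1 X0.00 Y-12.00 E0.3099
G1 X6.00 Y-10.39 E0.4132
G1 X10.39 Y-6.00 E0.5164
G1 X12.00 Y0.00 E0.6197
G1 X10.39 Y6.00 E0.7230
G1 X6.00 Y10.39 E0.8263
G1 X0.00 Y12.00 E0.9296
G1 X-6.00 Y10.39 E1.0329
G1 X-10.39 Y6.00 E1.1362
G1 X-12.00 Y0.00 E1.2395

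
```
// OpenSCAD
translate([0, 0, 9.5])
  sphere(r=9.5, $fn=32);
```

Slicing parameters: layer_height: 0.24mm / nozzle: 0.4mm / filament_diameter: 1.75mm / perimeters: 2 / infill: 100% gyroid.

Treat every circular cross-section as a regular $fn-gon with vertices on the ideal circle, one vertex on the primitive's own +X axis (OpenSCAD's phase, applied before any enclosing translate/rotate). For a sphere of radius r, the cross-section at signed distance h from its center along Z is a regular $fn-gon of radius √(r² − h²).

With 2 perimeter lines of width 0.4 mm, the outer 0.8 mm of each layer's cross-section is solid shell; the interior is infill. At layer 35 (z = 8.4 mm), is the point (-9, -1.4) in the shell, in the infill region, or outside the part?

At z = 8.4 mm: the sphere: section is a regular 32-gon, circumradius = √(r²−h²) = √(9.5²−1.1²) = 9.436. Overall, the cross-section is a single solid region. The nearest boundary edge runs (-9.44, 0.00)→(-9.25, -1.84); distance from the point to it = 0.30 mm. The point is inside the cross-section, 0.30 mm from the nearest boundary — within the 0.8 mm shell band (2 × 0.4).

shell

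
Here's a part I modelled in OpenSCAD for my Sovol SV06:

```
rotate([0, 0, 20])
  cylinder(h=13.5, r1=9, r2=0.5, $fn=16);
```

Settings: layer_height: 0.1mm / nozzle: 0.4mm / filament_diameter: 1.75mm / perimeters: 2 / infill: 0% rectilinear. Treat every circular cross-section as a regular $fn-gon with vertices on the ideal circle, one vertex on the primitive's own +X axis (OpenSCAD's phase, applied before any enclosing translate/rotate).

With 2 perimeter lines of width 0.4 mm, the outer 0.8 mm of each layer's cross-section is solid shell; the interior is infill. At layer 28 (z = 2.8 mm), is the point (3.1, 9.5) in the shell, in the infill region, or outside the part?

outside

At z = 2.8 mm: the cone contributes a regular 16-gon of circumradius 7.237 (interpolated between r1=9 and r2=0.5 at t=0.207); (whole slice rotated 20° about Z — lengths, areas and connectivity unchanged). Overall, the cross-section is a single solid region. Undo the 20° rotation: the query point maps to (6.162, 7.867) in the un-rotated model frame. The nearest boundary edge runs (5.12, 5.12)→(2.77, 6.69); distance from the point to it = 2.87 mm. The point is not inside any of the regions above, so it lies outside the cross-section (2.87 mm from the nearest boundary).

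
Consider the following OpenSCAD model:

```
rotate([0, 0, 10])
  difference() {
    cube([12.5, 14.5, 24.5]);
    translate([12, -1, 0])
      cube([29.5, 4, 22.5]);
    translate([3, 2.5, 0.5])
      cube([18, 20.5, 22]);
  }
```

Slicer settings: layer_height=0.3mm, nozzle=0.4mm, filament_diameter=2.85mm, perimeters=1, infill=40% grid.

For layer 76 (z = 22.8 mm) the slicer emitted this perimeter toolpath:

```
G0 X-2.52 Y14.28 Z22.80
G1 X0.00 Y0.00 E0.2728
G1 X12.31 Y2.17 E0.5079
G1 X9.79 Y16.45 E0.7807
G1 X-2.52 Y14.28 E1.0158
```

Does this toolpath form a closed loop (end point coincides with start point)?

Start point (G0): (-2.52, 14.28). End point (last G1): the path returns to the start — closed.

yes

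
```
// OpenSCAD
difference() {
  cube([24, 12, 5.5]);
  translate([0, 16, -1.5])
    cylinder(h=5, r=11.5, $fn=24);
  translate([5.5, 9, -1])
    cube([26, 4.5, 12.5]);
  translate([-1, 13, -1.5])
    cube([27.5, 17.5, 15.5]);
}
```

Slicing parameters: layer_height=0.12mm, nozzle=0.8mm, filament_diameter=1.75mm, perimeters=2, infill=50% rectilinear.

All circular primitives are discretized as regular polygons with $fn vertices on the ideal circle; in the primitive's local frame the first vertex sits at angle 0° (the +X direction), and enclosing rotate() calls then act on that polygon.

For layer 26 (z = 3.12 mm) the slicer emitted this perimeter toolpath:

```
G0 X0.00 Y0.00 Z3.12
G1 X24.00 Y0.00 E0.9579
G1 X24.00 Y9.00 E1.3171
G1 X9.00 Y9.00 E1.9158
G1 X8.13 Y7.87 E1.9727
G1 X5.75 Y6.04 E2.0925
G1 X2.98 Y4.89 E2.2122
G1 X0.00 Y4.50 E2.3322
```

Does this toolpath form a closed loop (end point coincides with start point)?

no

Start point (G0): (0.00, 0.00). End point (last G1): the path does not return to the start — open.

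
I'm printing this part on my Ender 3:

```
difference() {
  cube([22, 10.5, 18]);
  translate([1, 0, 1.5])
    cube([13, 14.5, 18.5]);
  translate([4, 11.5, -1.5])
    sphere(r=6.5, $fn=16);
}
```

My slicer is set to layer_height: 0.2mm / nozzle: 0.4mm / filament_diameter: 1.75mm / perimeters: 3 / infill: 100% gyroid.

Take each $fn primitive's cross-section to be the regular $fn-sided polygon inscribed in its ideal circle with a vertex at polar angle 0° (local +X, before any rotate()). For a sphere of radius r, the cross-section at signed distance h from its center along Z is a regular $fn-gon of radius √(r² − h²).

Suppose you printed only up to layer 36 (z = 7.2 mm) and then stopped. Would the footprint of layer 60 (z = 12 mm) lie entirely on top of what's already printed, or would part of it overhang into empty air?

entirely on top

Compare the two slices. At z = 7.2: the cube is present — its section is the full 22×10.5 rectangle (area 231.00 mm²); the cube at (1, 0) (footprint 13×14.5) is included at this height (area 188.50 mm²); the sphere at (4, 11.5) is not intersected at this z (|z−center|=8.700 > r=6.5); Subtracting the remaining from the first: starting from the 22×10.5 cube (231.00 mm²), the 13×14.5 cube at (1, 0) partially overlaps it — only the 136.50 mm² overlap (of its 188.50 mm²) is removed, clipping the outline — area = 94.50 mm². At z = 12: the cube is present — its section is the full 22×10.5 rectangle (area 231.00 mm²); the 13×14.5 cube at (1, 0) contributes its full rectangle (area 188.50 mm²); the sphere at (4, 11.5) is not intersected at this z (|z−center|=13.500 > r=6.5); Taking the first minus the rest: starting from the 22×10.5 cube (231.00 mm²), the 13×14.5 cube at (1, 0) partially overlaps it — only the 136.50 mm² overlap (of its 188.50 mm²) is removed, clipping the outline — area = 94.50 mm². Checking containment: the cross-section at z = 12 is a subset of the cross-section at z = 7.2.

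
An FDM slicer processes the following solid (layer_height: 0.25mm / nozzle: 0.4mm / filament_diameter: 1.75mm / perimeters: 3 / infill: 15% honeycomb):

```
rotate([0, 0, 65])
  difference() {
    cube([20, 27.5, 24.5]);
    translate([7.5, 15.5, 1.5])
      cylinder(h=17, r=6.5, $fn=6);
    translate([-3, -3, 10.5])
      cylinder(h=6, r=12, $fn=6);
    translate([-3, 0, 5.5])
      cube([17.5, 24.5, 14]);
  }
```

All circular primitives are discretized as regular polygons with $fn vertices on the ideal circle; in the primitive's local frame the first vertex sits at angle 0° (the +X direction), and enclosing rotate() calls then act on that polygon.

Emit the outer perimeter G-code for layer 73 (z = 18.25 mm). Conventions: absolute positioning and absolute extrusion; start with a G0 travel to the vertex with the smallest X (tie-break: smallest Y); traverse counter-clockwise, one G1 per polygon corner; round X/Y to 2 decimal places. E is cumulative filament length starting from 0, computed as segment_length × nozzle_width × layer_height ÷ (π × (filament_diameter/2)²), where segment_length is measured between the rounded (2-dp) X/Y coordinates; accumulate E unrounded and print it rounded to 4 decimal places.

G0 X-24.92 Y11.62 Z18.25
G1 X-22.20 Y10.35 E0.1248
G1 X-16.08 Y23.50 E0.7278
G1 X6.13 Y13.14 E1.7467
G1 X8.45 Y18.13 E1.9755
G1 X-16.47 Y29.75 E3.1187
G1 X-24.92 Y11.62 E3.9503

At z = 18.25 mm: the 20×27.5 cube contributes its full rectangle; the r=6.5 cylinder at (7.5, 15.5) contributes a regular 6-gon of circumradius 6.5; the cylinder at (-3, -3) does not reach this height (z outside [10.5, 16.5]); the cube at (-3, 0) is present — its section is the full 17.5×24.5 rectangle; After the difference (first − rest): starting from the 20×27.5 cube, the r=6.5 cylinder at (7.5, 15.5) lies wholly inside it (removes its full 109.77 mm² and its 39.00 mm outline becomes a hole wall); the 17.5×24.5 cube at (-3, 0) partially overlaps it — only the 245.48 mm² overlap (of its 428.75 mm²) is removed, clipping the outline — 1 connected region; (rotated 65° about Z; rotation is an isometry so areas/perimeters/island counts are preserved). The outline is a single polygon with 6 vertices. Extrusion per mm of travel: 0.4 × 0.25 / (π × 0.875²) = 0.041575. Accumulating E over each segment gives final E = 3.9503.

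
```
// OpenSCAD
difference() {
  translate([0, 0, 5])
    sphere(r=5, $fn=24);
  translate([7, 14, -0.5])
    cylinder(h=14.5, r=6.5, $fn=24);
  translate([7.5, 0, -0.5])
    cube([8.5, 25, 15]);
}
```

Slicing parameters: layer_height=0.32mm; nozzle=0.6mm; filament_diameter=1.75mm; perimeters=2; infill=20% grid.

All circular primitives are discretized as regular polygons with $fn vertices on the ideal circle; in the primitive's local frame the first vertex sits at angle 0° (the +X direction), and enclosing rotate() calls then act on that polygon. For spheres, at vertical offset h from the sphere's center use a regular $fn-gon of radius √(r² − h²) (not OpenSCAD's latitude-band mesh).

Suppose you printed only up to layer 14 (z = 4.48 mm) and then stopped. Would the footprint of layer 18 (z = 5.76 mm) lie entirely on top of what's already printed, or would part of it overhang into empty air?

Compare the two slices. At z = 4.48: the sphere: section is a regular 24-gon, circumradius = √(r²−h²) = √(5²−0.52²) = 4.973 (area = (24/2)·4.973²·sin(360°/24) = 76.81 mm²); the cylinder at (7, 14): section is a regular 24-gon, circumradius r=6.5 (area = (24/2)·6.500²·sin(360°/24) = 131.22 mm²); the cube at (7.5, 0) is present — its section is the full 8.5×25 rectangle (area 212.50 mm²); Taking the first minus the rest: starting from the r=5 sphere (76.81 mm²), the r=6.5 cylinder at (7, 14) misses the remaining region (no effect); the 8.5×25 cube at (7.5, 0) misses the remaining region (no effect) — area = 76.81 mm². At z = 5.76: the sphere: section is a regular 24-gon, circumradius = √(r²−h²) = √(5²−0.76²) = 4.942 (area = (24/2)·4.942²·sin(360°/24) = 75.85 mm²); the r=6.5 cylinder at (7, 14) contributes a regular 24-gon of circumradius 6.5 (area = (24/2)·6.500²·sin(360°/24) = 131.22 mm²); the 8.5×25 cube at (7.5, 0) contributes its full rectangle (area 212.50 mm²); After the difference (first − rest): starting from the r=5 sphere (75.85 mm²), the r=6.5 cylinder at (7, 14) misses the remaining region (no effect); the 8.5×25 cube at (7.5, 0) misses the remaining region (no effect) — area = 75.85 mm². Checking containment: the cross-section at z = 5.76 is a subset of the cross-section at z = 4.48.

entirely on top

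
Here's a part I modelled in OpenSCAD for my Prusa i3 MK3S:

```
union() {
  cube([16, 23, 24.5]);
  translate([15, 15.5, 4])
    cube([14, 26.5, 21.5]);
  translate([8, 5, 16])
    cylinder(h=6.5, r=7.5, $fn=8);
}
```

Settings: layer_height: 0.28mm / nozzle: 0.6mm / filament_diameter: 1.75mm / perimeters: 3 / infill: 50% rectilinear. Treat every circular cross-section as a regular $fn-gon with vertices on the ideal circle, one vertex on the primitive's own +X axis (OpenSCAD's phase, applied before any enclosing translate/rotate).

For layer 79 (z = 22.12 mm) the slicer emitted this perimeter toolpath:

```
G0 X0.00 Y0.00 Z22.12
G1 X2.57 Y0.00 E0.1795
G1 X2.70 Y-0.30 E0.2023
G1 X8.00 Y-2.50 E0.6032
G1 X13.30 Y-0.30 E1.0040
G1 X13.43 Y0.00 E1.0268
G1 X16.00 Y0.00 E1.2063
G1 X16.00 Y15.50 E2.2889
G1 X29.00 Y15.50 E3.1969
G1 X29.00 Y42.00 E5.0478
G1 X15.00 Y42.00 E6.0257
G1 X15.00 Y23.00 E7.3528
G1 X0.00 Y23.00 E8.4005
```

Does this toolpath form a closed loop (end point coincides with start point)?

no

Start point (G0): (0.00, 0.00). End point (last G1): the path does not return to the start — open.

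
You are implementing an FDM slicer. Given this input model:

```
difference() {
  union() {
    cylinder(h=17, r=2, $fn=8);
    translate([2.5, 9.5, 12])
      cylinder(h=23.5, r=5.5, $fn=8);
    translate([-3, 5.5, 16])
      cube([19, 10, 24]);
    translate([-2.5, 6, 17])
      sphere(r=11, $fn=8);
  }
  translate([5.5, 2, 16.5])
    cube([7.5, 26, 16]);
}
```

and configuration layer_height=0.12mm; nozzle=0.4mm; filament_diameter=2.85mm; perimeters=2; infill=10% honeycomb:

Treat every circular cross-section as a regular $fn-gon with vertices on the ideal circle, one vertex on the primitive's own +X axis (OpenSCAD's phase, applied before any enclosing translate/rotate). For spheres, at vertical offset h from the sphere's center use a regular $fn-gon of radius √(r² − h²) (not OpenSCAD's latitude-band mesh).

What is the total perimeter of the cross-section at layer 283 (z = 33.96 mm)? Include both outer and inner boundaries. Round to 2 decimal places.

58.60 mm

At z = 33.96 mm: the cylinder does not reach this height (z outside [0, 17]); the r=5.5 cylinder at (2.5, 9.5) contributes a regular 8-gon of circumradius 5.5 (perimeter = 2·8·5.500·sin(180°/8) = 33.68 mm); the cube at (-3, 5.5) (footprint 19×10) is included at this height (perimeter 58.00 mm); the sphere at (-2.5, 6) is not intersected at this z (|z−center|=16.960 > r=11); Taking the union: the regions partially overlap (shared area 80.13 mm²), so the edge portions inside another operand are dropped and the merged outline is re-measured after clipping — boundary = 58.60 mm; the cube at (5.5, 2) is not intersected at this z (z outside [16.5, 32.5]); Subtracting the remaining from the first: none of the subtracted shapes is present at this height, so that combined region is unchanged — boundary = 58.60 mm. Overall, the cross-section is a single solid region. Total boundary length (outer) = 58.60 mm.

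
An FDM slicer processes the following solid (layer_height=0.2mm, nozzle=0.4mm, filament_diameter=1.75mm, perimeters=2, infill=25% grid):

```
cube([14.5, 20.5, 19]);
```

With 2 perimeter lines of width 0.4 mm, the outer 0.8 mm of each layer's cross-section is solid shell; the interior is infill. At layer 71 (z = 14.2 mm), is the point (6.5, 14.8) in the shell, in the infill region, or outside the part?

At z = 14.2 mm: the cube is present — its section is the full 14.5×20.5 rectangle. Overall, the cross-section is a single solid region. The nearest boundary edge runs (14.50, 20.50)→(0.00, 20.50); distance from the point to it = 5.70 mm. The point is inside the cross-section and 5.70 mm from the nearest boundary — more than the 0.8 mm shell width (2 × 0.4), so it's in the infill interior.

infill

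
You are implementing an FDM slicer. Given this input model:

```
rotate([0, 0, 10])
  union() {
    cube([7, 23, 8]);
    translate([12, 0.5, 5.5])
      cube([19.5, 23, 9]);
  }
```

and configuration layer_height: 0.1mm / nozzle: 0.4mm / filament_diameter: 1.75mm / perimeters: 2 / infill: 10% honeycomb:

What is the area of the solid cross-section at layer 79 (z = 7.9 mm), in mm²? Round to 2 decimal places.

609.50 mm²

At z = 7.9 mm: the cube (footprint 7×23) is included at this height (area 161.00 mm²); the cube at (12, 0.5) (footprint 19.5×23) is included at this height (area 448.50 mm²); Combining (union): the 2 present regions are separate (no shared area or edge), so areas and boundary lengths simply add and each stays a separate island — area = 609.50 mm²; (rotated 10° about Z; rotation is an isometry so areas/perimeters/island counts are preserved). Overall, the cross-section has 2 separate islands. Net area = 609.50 mm².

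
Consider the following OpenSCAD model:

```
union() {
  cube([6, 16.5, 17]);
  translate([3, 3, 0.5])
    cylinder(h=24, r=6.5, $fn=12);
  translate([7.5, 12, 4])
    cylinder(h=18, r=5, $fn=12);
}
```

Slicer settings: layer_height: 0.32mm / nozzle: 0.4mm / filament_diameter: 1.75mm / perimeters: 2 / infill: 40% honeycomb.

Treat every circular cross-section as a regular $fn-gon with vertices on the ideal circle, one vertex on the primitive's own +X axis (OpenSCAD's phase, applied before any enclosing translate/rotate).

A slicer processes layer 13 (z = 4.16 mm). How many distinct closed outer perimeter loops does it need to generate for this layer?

At z = 4.16 mm: the cube is present — its section is the full 6×16.5 rectangle; the r=6.5 cylinder at (3, 3) gives a regular 12-gon of circumradius 6.5 (constant along its height); the r=5 cylinder at (7.5, 12) contributes a regular 12-gon of circumradius 5; Merging all regions: the regions partially overlap (shared area 79.10 mm²), so overlapping operands fuse into one piece — 1 connected region. The result has 1 disconnected region.

1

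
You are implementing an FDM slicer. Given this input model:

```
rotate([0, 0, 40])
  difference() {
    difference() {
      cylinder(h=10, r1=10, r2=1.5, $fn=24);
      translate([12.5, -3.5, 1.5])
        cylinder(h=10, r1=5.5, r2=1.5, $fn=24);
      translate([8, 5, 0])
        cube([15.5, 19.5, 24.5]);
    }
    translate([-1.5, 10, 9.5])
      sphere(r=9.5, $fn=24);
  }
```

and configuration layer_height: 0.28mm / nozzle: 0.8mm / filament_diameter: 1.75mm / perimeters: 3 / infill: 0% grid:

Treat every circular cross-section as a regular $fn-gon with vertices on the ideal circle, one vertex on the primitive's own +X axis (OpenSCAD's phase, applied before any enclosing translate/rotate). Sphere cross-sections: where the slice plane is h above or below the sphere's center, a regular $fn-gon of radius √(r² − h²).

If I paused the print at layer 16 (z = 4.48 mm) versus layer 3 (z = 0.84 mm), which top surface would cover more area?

layer 3 (z = 0.84 mm)

Layer 16 (z = 4.48): the cone contributes a regular 24-gon of circumradius 6.192 (interpolated between r1=10 and r2=1.5 at t=0.448) (area = (24/2)·6.192²·sin(360°/24) = 119.08 mm²); the cone at (12.5, -3.5) contributes a regular 24-gon of circumradius 4.308 (interpolated between r1=5.5 and r2=1.5 at t=0.298) (area = (24/2)·4.308²·sin(360°/24) = 57.64 mm²); the cube at (8, 5) is present — its section is the full 15.5×19.5 rectangle (area 302.25 mm²); Subtracting the remaining from the first: starting from the cone (119.08 mm²), the cone at (12.5, -3.5) misses the remaining region (no effect); the 15.5×19.5 cube at (8, 5) misses the remaining region (no effect) — area = 119.08 mm²; the r=9.5 sphere at (-1.5, 10) contributes a regular 24-gon of circumradius √(9.5²−5.02²) = 8.065 (area = (24/2)·8.065²·sin(360°/24) = 202.03 mm²); After the difference (first − rest): starting from that combined region (119.08 mm²), the r=9.5 sphere at (-1.5, 10) partially overlaps it — only the 27.44 mm² overlap (of its 202.03 mm²) is removed, clipping the outline — area = 91.64 mm²; (rotated 40° about Z; rotation is an isometry so areas/perimeters/island counts are preserved). So its area = 91.64 mm². Layer 3 (z = 0.84): the cone (r1=10→r2=1.5) has section circumradius 9.286 here — a regular 24-gon (area = (24/2)·9.286²·sin(360°/24) = 267.81 mm²); the cone at (12.5, -3.5) does not reach this height (z outside [1.5, 11.5]); the cube at (8, 5) is present — its section is the full 15.5×19.5 rectangle (area 302.25 mm²); Taking the first minus the rest: starting from the cone (267.81 mm²), the 15.5×19.5 cube at (8, 5) misses the remaining region (no effect) — area = 267.81 mm²; the r=9.5 sphere at (-1.5, 10) slices to a regular 24-gon of circumradius 3.906 (√(r²−h²) with h=8.66 from center) (area = (24/2)·3.906²·sin(360°/24) = 47.38 mm²); Taking the first minus the rest: starting from the result so far (267.81 mm²), the r=9.5 sphere at (-1.5, 10) partially overlaps it — only the 15.09 mm² overlap (of its 47.38 mm²) is removed, clipping the outline — area = 252.73 mm²; (whole slice rotated 40° about Z — lengths, areas and connectivity unchanged). So its area = 252.73 mm². Layer 3 is larger (252.73 vs 91.64 mm²).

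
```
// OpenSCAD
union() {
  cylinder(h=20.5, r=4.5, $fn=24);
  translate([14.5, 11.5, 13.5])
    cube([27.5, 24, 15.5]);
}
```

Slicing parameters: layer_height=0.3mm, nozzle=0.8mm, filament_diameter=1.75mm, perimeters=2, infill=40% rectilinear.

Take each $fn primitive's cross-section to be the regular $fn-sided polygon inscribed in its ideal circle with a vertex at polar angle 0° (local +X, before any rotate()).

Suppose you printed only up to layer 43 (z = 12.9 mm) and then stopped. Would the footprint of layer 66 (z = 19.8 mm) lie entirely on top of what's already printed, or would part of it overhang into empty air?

Compare the two slices. At z = 12.9: the r=4.5 cylinder gives a regular 24-gon of circumradius 4.5 (constant along its height) (area = (24/2)·4.500²·sin(360°/24) = 62.89 mm²); the cube at (14.5, 11.5) is not intersected at this z (z outside [13.5, 29]); Combining (union): only the r=4.5 cylinder is present, so the union is just that shape — area = 62.89 mm². At z = 19.8: the r=4.5 cylinder contributes a regular 24-gon of circumradius 4.5 (area = (24/2)·4.500²·sin(360°/24) = 62.89 mm²); the 27.5×24 cube at (14.5, 11.5) contributes its full rectangle (area 660.00 mm²); Taking the union: the 2 present regions are separate (no shared area or edge), so areas and boundary lengths simply add and each stays a separate island — area = 722.89 mm². Checking containment: at z = 19.8 the cross-section extends beyond the z = 12.9 cross-section by about 660.00 mm².

part overhangs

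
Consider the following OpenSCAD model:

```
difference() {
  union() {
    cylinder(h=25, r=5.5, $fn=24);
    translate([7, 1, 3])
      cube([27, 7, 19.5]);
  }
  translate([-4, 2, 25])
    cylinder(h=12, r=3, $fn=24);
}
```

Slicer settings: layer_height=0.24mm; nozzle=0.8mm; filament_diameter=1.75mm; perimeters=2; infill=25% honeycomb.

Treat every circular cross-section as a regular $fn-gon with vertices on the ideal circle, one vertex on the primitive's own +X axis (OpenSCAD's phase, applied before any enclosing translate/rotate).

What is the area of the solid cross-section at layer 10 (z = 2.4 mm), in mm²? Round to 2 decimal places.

At z = 2.4 mm: the r=5.5 cylinder contributes a regular 24-gon of circumradius 5.5 (area = (24/2)·5.500²·sin(360°/24) = 93.95 mm²); the cube at (7, 1) is not intersected at this z (z outside [3, 22.5]); Taking the union: only the r=5.5 cylinder is present, so the union is just that shape — area = 93.95 mm²; the cylinder at (-4, 2) does not reach this height (z outside [25, 37]); Subtracting the remaining from the first: none of the subtracted shapes is present at this height, so that combined region is unchanged — area = 93.95 mm². Overall, the cross-section is a single solid region. Net area = 93.95 mm².

93.95 mm²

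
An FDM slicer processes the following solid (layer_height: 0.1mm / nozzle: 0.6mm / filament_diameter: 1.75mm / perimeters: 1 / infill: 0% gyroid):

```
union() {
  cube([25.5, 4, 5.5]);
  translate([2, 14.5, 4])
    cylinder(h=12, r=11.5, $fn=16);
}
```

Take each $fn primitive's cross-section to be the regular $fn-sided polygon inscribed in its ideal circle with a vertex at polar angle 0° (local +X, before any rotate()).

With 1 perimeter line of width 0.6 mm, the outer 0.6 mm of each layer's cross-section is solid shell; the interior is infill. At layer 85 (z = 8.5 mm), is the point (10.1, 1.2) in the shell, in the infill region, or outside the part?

outside

At z = 8.5 mm: the cube does not reach this height (z outside [0, 5.5]); the cylinder at (2, 14.5): section is a regular 16-gon, circumradius r=11.5; Merging all regions: only the r=11.5 cylinder at (2, 14.5) is present, so the union is just that shape — 1 connected region. Overall, the cross-section is a single solid region. The nearest boundary edge runs (6.40, 3.88)→(10.13, 6.37); distance from the point to it = 4.28 mm. The point is not inside any of the regions above, so it lies outside the cross-section (4.28 mm from the nearest boundary).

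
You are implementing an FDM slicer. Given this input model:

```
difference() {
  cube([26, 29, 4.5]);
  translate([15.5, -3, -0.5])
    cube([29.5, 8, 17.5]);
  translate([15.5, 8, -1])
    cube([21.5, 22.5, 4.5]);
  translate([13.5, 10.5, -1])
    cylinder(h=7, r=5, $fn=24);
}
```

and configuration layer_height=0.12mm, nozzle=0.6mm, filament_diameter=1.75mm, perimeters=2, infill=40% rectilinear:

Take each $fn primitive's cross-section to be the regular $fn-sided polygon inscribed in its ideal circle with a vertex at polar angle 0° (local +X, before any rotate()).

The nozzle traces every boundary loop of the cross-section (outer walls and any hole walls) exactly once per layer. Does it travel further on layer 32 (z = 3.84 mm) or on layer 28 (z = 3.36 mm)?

Layer 32 (z = 3.84): the cube (footprint 26×29) is included at this height (perimeter 110.00 mm); the 29.5×8 cube at (15.5, -3) contributes its full rectangle (perimeter 75.00 mm); the cube at (15.5, 8) is absent (z outside [-1, 3.5]); the r=5 cylinder at (13.5, 10.5) contributes a regular 24-gon of circumradius 5 (perimeter = 2·24·5.000·sin(180°/24) = 31.33 mm); Taking the first minus the rest: starting from the 26×29 cube, the 29.5×8 cube at (15.5, -3) partially overlaps it — only the 52.50 mm² overlap (of its 236.00 mm²) is removed, clipping the outline; the r=5 cylinder at (13.5, 10.5) lies wholly inside it (removes its full 77.65 mm² and its 31.33 mm outline becomes a hole wall) — boundary (outer + 1 inner loop) = 141.33 mm. So its perimeter = 141.33 mm. Layer 28 (z = 3.36): the 26×29 cube contributes its full rectangle (perimeter 110.00 mm); the cube at (15.5, -3) (footprint 29.5×8) is included at this height (perimeter 75.00 mm); the 21.5×22.5 cube at (15.5, 8) contributes its full rectangle (perimeter 88.00 mm); the r=5 cylinder at (13.5, 10.5) contributes a regular 24-gon of circumradius 5 (perimeter = 2·24·5.000·sin(180°/24) = 31.33 mm); Taking the first minus the rest: starting from the 26×29 cube, the 29.5×8 cube at (15.5, -3) partially overlaps it — only the 52.50 mm² overlap (of its 236.00 mm²) is removed, clipping the outline; the 21.5×22.5 cube at (15.5, 8) partially overlaps it — only the 220.50 mm² overlap (of its 483.75 mm²) is removed, clipping the outline; the r=5 cylinder at (13.5, 10.5) partially overlaps it — only the 61.02 mm² overlap (of its 77.65 mm²) is removed, clipping the outline — boundary = 123.59 mm. So its perimeter = 123.59 mm. Layer 32 is larger (141.33 vs 123.59 mm).

layer 32 (z = 3.84 mm)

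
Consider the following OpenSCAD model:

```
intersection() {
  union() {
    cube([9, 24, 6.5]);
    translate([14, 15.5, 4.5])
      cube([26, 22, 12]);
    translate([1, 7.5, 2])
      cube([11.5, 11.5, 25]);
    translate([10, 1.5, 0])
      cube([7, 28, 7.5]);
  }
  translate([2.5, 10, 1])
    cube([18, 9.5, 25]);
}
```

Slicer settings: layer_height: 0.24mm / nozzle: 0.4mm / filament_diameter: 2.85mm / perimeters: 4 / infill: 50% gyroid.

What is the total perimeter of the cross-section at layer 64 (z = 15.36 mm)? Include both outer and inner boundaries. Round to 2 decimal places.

59.00 mm

At z = 15.36 mm: the cube is not intersected at this z (z outside [0, 6.5]); the cube at (14, 15.5) is present — its section is the full 26×22 rectangle (perimeter 96.00 mm); the cube at (1, 7.5) is present — its section is the full 11.5×11.5 rectangle (perimeter 46.00 mm); the cube at (10, 1.5) is not intersected at this z (z outside [0, 7.5]); Combining (union): the 2 present regions are separate (no shared area or edge), so areas and boundary lengths simply add and each stays a separate island — boundary = 142.00 mm; the cube at (2.5, 10) is present — its section is the full 18×9.5 rectangle (perimeter 55.00 mm); After intersecting: the 18×9.5 cube at (2.5, 10) partially overlaps that combined region; clipping to the common part keeps 116.00 mm² — boundary = 59.00 mm. Overall, the cross-section has 2 separate islands. Total boundary length (outer) = 59.00 mm.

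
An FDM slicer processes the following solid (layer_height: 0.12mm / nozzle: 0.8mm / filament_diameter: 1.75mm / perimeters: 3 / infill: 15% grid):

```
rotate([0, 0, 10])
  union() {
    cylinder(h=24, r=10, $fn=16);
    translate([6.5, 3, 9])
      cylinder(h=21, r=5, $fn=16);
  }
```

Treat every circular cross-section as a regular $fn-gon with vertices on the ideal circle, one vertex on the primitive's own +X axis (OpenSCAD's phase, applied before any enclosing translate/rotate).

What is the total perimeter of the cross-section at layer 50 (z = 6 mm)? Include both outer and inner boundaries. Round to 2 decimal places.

At z = 6 mm: the cylinder: section is a regular 16-gon, circumradius r=10 (perimeter = 2·16·10.000·sin(180°/16) = 62.43 mm); the cylinder at (6.5, 3) does not reach this height (z outside [9, 30]); Merging all regions: only the r=10 cylinder is present, so the union is just that shape — boundary = 62.43 mm; (rotated 10° about Z; rotation is an isometry so areas/perimeters/island counts are preserved). Overall, the cross-section is a single solid region. Total boundary length (outer) = 62.43 mm.

62.43 mm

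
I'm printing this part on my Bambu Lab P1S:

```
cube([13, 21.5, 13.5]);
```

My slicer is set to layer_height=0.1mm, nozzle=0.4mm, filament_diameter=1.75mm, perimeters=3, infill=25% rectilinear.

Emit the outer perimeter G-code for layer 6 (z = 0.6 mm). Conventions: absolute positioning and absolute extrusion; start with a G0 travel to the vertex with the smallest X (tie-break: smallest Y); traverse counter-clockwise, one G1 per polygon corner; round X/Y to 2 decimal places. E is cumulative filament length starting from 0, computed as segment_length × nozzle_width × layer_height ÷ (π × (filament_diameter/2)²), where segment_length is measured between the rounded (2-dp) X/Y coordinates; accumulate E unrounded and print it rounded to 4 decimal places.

At z = 0.6 mm: the cube (footprint 13×21.5) is included at this height. The outline is a single polygon with 4 vertices. Extrusion per mm of travel: 0.4 × 0.1 / (π × 0.875²) = 0.016630. Accumulating E over each segment gives final E = 1.1475.

G0 X0.00 Y0.00 Z0.60
G1 X13.00 Y0.00 E0.2162
G1 X13.00 Y21.50 E0.5737
G1 X0.00 Y21.50 E0.7899
G1 X0.00 Y0.00 E1.1475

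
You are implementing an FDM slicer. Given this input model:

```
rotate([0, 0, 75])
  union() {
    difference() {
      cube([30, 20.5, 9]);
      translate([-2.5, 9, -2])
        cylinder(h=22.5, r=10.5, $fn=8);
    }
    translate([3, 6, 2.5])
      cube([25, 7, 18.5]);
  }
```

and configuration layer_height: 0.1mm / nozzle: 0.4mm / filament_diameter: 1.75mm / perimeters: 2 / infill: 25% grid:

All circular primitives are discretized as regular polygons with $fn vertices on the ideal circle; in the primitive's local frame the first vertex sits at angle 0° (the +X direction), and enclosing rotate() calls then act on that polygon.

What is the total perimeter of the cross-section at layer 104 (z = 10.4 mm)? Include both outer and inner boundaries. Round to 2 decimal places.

At z = 10.4 mm: the cube is absent (z outside [0, 9]); the r=10.5 cylinder at (-2.5, 9) contributes a regular 8-gon of circumradius 10.5 (perimeter = 2·8·10.500·sin(180°/8) = 64.29 mm); After the difference (first − rest): the first operand is absent here, so nothing remains; the 25×7 cube at (3, 6) contributes its full rectangle (perimeter 64.00 mm); Combining (union): only the 25×7 cube at (3, 6) is present, so the union is just that shape — boundary = 64.00 mm; (whole slice rotated 75° about Z — lengths, areas and connectivity unchanged). Overall, the cross-section is a single solid region. Total boundary length (outer) = 64.00 mm.

64.00 mm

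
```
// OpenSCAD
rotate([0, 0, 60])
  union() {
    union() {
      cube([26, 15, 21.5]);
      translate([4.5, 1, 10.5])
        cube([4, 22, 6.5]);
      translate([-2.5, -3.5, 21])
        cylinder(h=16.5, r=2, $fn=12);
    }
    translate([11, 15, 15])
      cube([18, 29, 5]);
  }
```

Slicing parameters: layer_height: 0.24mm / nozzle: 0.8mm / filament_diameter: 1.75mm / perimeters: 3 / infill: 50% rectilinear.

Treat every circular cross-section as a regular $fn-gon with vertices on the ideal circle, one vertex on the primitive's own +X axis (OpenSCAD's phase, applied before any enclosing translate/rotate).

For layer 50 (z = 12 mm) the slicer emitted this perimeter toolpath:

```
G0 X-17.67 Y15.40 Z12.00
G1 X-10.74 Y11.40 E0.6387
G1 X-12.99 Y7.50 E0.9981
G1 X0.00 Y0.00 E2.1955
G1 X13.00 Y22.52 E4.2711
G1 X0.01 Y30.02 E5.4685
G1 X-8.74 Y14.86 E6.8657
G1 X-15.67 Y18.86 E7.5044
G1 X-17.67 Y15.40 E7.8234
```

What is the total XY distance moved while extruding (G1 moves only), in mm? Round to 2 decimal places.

98.01 mm

Sum the Euclidean lengths of each G1 segment: total = 98.01 mm.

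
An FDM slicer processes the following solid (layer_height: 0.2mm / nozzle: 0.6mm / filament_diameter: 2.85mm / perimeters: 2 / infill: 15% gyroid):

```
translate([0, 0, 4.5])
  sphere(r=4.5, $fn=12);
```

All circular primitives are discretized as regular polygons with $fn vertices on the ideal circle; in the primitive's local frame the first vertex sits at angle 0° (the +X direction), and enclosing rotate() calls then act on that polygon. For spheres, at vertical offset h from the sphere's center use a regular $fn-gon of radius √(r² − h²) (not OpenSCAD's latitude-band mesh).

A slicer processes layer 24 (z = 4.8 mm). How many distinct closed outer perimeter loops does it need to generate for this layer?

At z = 4.8 mm: the sphere: section is a regular 12-gon, circumradius = √(r²−h²) = √(4.5²−0.3²) = 4.490. The result has 1 disconnected region.

1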